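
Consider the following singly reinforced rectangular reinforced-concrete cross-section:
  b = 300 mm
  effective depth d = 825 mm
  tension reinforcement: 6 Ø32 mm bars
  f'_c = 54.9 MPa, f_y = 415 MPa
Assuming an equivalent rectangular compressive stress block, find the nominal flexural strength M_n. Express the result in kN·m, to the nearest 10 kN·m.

M_n ≈ 1510 kN·m

A_s = 6 × 804 = 4824 mm².
T = A_s f_y = 4824 × 415 = 2001960 N = 2001.96 kN.
From C = T: a = T/(0.85 f'_c b) = 2001960/(0.85 × 54.9 × 300) = 143.00 mm.
M_n = T(d − a/2) = 2001.96 kN × (825 − 71.5) mm = 1508.48 kN·m.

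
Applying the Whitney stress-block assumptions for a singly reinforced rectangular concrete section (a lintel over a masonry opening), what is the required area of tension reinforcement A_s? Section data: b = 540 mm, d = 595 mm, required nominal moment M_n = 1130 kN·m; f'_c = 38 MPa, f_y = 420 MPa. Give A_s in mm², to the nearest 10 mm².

With M_n = 0.85 f'_c a b (d − a/2), solve the quadratic for a:
a = d − √(d² − 2M_n/(0.85 f'_c b)) = 595 − √(595² − 2 × 1130×10⁶/(0.85 × 38 × 540)) = 121.24 mm.
A_s = 0.85 f'_c a b / f_y = 0.85 × 38 × 121.24 × 540 / 420 = 5034.9 mm².

A_s ≈ 5030 mm²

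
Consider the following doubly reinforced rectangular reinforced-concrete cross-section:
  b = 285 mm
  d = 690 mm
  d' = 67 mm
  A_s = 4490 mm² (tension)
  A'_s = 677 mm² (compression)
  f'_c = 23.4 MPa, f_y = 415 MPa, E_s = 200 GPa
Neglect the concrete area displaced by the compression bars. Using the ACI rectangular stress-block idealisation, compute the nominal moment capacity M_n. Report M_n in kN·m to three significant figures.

M_n ≈ 1050 kN·m

Assume both tension and compression steel yield.
Net tension couple steel: A_s − A'_s = 3813 mm².
a = (A_s − A'_s) f_y / (0.85 f'_c b) = 1582395/(0.85 × 23.4 × 285) = 279.15 mm.
c = a/β₁ = 279.15/0.85 = 328.41 mm; ε'_s = 0.003(c − d')/c = 0.0024 ≥ f_y/E_s = 0.0021, so compression steel does yield.
M_n = (A_s − A'_s) f_y (d − a/2) + A'_s f_y (d − d') = [1582395 × (690 − 139.575) + 280955 × (690 − 67)] × 10⁻⁶ = 870.99 + 175.03 = 1046.02 kN·m.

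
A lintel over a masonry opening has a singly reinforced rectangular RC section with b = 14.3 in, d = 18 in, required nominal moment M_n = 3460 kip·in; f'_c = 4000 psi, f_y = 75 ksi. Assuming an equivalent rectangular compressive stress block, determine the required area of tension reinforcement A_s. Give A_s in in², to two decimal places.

A_s ≈ 2.93 in²

From M_n = 0.85 f'_c a b (d − a/2):
a = d − √(d² − 2M_n/(0.85 f'_c b)) = 18 − √(18² − 2 × 3460/(0.85 × 4 × 14.3)) = 4.521 in.
A_s = 0.85 f'_c a b / f_y = 0.85 × 4 × 4.521 × 14.3 / 75 = 2.931 in².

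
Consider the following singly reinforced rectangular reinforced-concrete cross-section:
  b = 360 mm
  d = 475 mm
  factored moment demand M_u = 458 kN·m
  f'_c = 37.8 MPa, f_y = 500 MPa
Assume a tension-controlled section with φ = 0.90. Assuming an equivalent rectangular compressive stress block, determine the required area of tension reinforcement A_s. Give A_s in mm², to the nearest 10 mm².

A_s ≈ 2410 mm²

M_n = M_u/φ = 458/0.90 = 508.889 kN·m.
With M_n = 0.85 f'_c a b (d − a/2), solve the quadratic for a:
a = d − √(d² − 2M_n/(0.85 f'_c b)) = 475 − √(475² − 2 × 508.889×10⁶/(0.85 × 37.8 × 360)) = 104.01 mm.
A_s = 0.85 f'_c a b / f_y = 0.85 × 37.8 × 104.01 × 360 / 500 = 2406.1 mm².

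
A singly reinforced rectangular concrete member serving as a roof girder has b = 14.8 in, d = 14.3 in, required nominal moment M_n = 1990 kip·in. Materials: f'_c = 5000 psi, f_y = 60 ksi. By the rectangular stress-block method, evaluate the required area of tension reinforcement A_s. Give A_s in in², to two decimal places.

From M_n = 0.85 f'_c a b (d − a/2):
a = d − √(d² − 2M_n/(0.85 f'_c b)) = 14.3 − √(14.3² − 2 × 1990/(0.85 × 5 × 14.8)) = 2.417 in.
A_s = 0.85 f'_c a b / f_y = 0.85 × 5 × 2.417 × 14.8 / 60 = 2.534 in².

A_s ≈ 2.53 in²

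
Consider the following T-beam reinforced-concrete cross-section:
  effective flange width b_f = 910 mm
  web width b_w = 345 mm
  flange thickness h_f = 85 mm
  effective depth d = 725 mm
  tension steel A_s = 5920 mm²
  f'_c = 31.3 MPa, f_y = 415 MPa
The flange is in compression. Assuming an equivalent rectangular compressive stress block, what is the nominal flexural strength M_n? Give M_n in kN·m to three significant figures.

Tension: T = A_s f_y = 5920 × 415 = 2456800 N.
Try a within the flange: a = T/(0.85 f'_c b_f) = 2456800/(0.85 × 31.3 × 910) = 101.48 mm.
a = 101.48 > h_f = 85 mm: the block extends into the web. Split into flange-overhang and web parts.
C_f = 0.85 f'_c (b_f − b_w) h_f = 0.85 × 31.3 × (910 − 345) × 85 = 1277705 N.
Remaining web compression depth: a_w = (T − C_f)/(0.85 f'_c b_w) = (2456800 − 1277705)/(0.85 × 31.3 × 345) = 128.46 mm.
M_n = C_f(d − h_f/2) + (T − C_f)(d − a_w/2) = 1277705 × (725 − 42.5) + 1179095 × (725 − 64.23) = 872.03 + 779.11 = 1651.14 × 10⁶ N·mm.
M_n = 1651.14 kN·m.

M_n ≈ 1650 kN·m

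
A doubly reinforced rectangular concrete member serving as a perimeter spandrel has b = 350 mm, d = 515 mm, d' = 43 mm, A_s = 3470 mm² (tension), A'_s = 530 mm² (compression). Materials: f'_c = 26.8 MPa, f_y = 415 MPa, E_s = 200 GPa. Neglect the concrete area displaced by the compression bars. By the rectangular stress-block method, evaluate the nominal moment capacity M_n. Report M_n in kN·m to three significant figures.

M_n ≈ 639 kN·m

Assume both tension and compression steel yield.
Net tension couple steel: A_s − A'_s = 2940 mm².
a = (A_s − A'_s) f_y / (0.85 f'_c b) = 1220100/(0.85 × 26.8 × 350) = 153.03 mm.
c = a/β₁ = 153.03/0.85 = 180.04 mm; ε'_s = 0.003(c − d')/c = 0.0023 ≥ f_y/E_s = 0.0021, so compression steel does yield.
M_n = (A_s − A'_s) f_y (d − a/2) + A'_s f_y (d − d') = [1220100 × (515 − 76.515) + 219950 × (515 − 43)] × 10⁻⁶ = 535.00 + 103.82 = 638.82 kN·m.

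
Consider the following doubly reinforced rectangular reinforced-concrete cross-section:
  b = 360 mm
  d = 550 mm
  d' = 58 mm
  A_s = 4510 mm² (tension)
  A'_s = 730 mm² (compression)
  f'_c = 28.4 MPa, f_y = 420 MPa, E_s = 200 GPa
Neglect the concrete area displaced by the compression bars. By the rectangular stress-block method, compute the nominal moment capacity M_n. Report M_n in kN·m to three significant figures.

Assume both tension and compression steel yield.
Net tension couple steel: A_s − A'_s = 3780 mm².
a = (A_s − A'_s) f_y / (0.85 f'_c b) = 1587600/(0.85 × 28.4 × 360) = 182.68 mm.
c = a/β₁ = 182.68/0.847 = 215.68 mm; ε'_s = 0.003(c − d')/c = 0.0022 ≥ f_y/E_s = 0.0021, so compression steel does yield.
M_n = (A_s − A'_s) f_y (d − a/2) + A'_s f_y (d − d') = [1587600 × (550 − 91.34) + 306600 × (550 − 58)] × 10⁻⁶ = 728.17 + 150.85 = 879.02 kN·m.

M_n ≈ 879 kN·m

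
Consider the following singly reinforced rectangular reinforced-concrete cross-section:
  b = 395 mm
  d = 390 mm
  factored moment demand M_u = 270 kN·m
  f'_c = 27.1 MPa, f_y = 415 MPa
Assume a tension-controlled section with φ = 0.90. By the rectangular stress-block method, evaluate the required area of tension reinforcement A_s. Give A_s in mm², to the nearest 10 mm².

M_n = M_u/φ = 270/0.90 = 300 kN·m.
With M_n = 0.85 f'_c a b (d − a/2), solve the quadratic for a:
a = d − √(d² − 2M_n/(0.85 f'_c b)) = 390 − √(390² − 2 × 300×10⁶/(0.85 × 27.1 × 395)) = 96.47 mm.
A_s = 0.85 f'_c a b / f_y = 0.85 × 27.1 × 96.47 × 395 / 415 = 2115.1 mm².

A_s ≈ 2120 mm²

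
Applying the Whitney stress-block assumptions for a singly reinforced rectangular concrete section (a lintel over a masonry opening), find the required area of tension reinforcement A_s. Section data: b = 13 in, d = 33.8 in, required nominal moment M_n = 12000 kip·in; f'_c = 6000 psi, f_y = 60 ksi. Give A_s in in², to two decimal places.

A_s ≈ 6.48 in²

From M_n = 0.85 f'_c a b (d − a/2):
a = d − √(d² − 2M_n/(0.85 f'_c b)) = 33.8 − √(33.8² − 2 × 12000/(0.85 × 6 × 13)) = 5.863 in.
A_s = 0.85 f'_c a b / f_y = 0.85 × 6 × 5.863 × 13 / 60 = 6.479 in².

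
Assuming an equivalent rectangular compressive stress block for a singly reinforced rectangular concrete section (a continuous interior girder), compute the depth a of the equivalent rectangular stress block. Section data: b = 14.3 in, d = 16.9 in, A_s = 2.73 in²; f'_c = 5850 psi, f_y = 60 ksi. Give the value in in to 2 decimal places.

a ≈ 2.30 in

T = A_s f_y = 2.73 × 60 = 163.8 kips.
a = T/(0.85 f'_c b) = 163.8/(0.85 × 5.85 × 14.3) = 2.30 in.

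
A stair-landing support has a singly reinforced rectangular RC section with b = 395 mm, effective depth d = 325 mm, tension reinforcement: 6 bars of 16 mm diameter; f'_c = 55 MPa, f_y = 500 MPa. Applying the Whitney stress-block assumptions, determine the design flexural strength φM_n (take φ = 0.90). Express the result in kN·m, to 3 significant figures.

φM_n ≈ 168 kN·m

A_s = 6 × 201 = 1206 mm².
T = A_s f_y = 1206 × 500 = 603000 N = 603 kN.
From C = T: a = T/(0.85 f'_c b) = 603000/(0.85 × 55 × 395) = 32.65 mm.
M_n = T(d − a/2) = 603 kN × (325 − 16.325) mm = 186.13 kN·m.
φM_n = 0.90 × 186.13 = 167.52 kN·m.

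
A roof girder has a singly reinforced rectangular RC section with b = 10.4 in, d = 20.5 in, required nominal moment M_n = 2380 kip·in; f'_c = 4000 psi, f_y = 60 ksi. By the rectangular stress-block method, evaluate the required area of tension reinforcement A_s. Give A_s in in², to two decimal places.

From M_n = 0.85 f'_c a b (d − a/2):
a = d − √(d² − 2M_n/(0.85 f'_c b)) = 20.5 − √(20.5² − 2 × 2380/(0.85 × 4 × 10.4)) = 3.599 in.
A_s = 0.85 f'_c a b / f_y = 0.85 × 4 × 3.599 × 10.4 / 60 = 2.121 in².

A_s ≈ 2.12 in²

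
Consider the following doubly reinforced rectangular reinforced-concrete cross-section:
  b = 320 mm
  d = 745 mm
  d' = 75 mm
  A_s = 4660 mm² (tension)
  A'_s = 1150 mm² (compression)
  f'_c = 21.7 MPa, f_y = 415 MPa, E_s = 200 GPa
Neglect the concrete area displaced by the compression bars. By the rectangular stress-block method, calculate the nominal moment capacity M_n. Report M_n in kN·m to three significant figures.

M_n ≈ 1230 kN·m

Assume both tension and compression steel yield.
Net tension couple steel: A_s − A'_s = 3510 mm².
a = (A_s − A'_s) f_y / (0.85 f'_c b) = 1456650/(0.85 × 21.7 × 320) = 246.79 mm.
c = a/β₁ = 246.79/0.85 = 290.34 mm; ε'_s = 0.003(c − d')/c = 0.0022 ≥ f_y/E_s = 0.0021, so compression steel does yield.
M_n = (A_s − A'_s) f_y (d − a/2) + A'_s f_y (d − d') = [1456650 × (745 − 123.395) + 477250 × (745 − 75)] × 10⁻⁶ = 905.46 + 319.76 = 1225.22 kN·m.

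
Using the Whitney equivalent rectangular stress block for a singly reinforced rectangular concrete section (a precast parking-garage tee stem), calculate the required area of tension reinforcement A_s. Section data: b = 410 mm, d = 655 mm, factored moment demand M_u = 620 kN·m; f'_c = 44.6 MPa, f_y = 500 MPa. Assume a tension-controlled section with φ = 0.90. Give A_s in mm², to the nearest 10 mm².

M_n = M_u/φ = 620/0.90 = 688.889 kN·m.
With M_n = 0.85 f'_c a b (d − a/2), solve the quadratic for a:
a = d − √(d² − 2M_n/(0.85 f'_c b)) = 655 − √(655² − 2 × 688.889×10⁶/(0.85 × 44.6 × 410)) = 71.58 mm.
A_s = 0.85 f'_c a b / f_y = 0.85 × 44.6 × 71.58 × 410 / 500 = 2225.2 mm².

A_s ≈ 2230 mm²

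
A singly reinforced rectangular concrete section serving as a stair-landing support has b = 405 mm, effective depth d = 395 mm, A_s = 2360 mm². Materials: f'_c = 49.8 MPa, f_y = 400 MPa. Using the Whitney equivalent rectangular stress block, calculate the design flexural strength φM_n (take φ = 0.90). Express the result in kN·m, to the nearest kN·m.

T = A_s f_y = 2360 × 400 = 944000 N = 944 kN.
From C = T: a = T/(0.85 f'_c b) = 944000/(0.85 × 49.8 × 405) = 55.06 mm.
M_n = T(d − a/2) = 944 kN × (395 − 27.53) mm = 346.89 kN·m.
φM_n = 0.90 × 346.89 = 312.20 kN·m.

φM_n ≈ 312 kN·m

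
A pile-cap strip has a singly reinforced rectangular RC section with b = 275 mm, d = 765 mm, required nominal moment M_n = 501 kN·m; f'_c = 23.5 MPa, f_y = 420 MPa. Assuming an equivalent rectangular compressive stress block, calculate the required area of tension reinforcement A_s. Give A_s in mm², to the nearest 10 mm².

With M_n = 0.85 f'_c a b (d − a/2), solve the quadratic for a:
a = d − √(d² − 2M_n/(0.85 f'_c b)) = 765 − √(765² − 2 × 501×10⁶/(0.85 × 23.5 × 275)) = 130.32 mm.
A_s = 0.85 f'_c a b / f_y = 0.85 × 23.5 × 130.32 × 275 / 420 = 1704.4 mm².

A_s ≈ 1700 mm²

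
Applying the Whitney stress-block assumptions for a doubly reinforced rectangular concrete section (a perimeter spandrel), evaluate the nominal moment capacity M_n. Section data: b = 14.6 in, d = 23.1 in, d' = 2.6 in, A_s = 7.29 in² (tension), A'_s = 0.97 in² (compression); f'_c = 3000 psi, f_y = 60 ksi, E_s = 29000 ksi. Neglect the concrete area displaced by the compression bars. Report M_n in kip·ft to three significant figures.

M_n ≈ 668 kip·ft

Assume both steels yield.
a = (A_s − A'_s) f_y/(0.85 f'_c b) = (7.29 − 0.97) × 60/(0.85 × 3 × 14.6) = 10.185 in.
c = a/β₁ = 10.185/0.85 = 11.982 in; ε'_s = 0.003(c − d')/c = 0.0023 ≥ ε_y = 0.0021, so the compression steel yields.
M_n = (A_s − A'_s) f_y (d − a/2) + A'_s f_y (d − d') = 379.2 × (23.1 − 5.0925) + 58.2 × (23.1 − 2.6) = 6828.4 + 1193.1 = 8021.5 kip·in = 8021.5/12 = 668.46 kip·ft.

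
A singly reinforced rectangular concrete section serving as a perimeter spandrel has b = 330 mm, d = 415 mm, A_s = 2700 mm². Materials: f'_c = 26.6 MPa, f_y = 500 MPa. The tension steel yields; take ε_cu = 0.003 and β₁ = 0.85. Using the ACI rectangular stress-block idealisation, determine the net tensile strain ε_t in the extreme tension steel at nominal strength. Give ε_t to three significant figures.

ε_t ≈ 0.00285

a = A_s f_y/(0.85 f'_c b) = 180.93 mm.
β₁ = 0.85, so c = a/β₁ = 180.93/0.85 = 212.86 mm.
From the linear strain diagram with ε_cu = 0.003: ε_t = 0.003 (d − c)/c = 0.003 × (415 − 212.86)/212.86 = 0.00285.
ε_t < 0.004 — the section is over-reinforced for flexure under ACI limits.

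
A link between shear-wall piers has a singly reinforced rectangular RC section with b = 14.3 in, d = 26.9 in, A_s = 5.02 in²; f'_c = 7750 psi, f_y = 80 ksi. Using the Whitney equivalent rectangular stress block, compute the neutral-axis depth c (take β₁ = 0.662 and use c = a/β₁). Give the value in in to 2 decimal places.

c ≈ 6.44 in

T = A_s f_y = 5.02 × 80 = 401.6 kips.
a = T/(0.85 f'_c b) = 401.6/(0.85 × 7.75 × 14.3) = 4.2632 in.
With β₁ = 0.662, c = a/β₁ = 4.2632/0.662 = 6.44 in.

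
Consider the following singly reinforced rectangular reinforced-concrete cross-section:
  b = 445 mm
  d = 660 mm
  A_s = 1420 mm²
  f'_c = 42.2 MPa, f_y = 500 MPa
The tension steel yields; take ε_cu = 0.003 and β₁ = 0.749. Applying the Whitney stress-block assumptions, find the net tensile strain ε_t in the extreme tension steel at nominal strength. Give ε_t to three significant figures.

a = A_s f_y/(0.85 f'_c b) = 44.48 mm.
β₁ = 0.749, so c = a/β₁ = 44.48/0.749 = 59.39 mm.
From the linear strain diagram with ε_cu = 0.003: ε_t = 0.003 (d − c)/c = 0.003 × (660 − 59.39)/59.39 = 0.0303.
Since ε_t ≥ 0.005, the section is tension-controlled.

ε_t ≈ 0.0303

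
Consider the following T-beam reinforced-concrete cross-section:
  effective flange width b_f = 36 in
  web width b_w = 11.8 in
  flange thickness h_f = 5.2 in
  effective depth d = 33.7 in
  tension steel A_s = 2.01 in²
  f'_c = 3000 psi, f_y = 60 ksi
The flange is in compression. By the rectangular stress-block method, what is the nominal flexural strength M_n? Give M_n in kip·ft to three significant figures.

Tension: T = A_s f_y = 2.01 × 60 = 120.6 kips.
Try a within the flange: a = T/(0.85 f'_c b_f) = 120.6/(0.85 × 3 × 36) = 1.314 in.
Since a = 1.314 ≤ h_f = 5.2 in, the stress block lies entirely in the flange; analyse as a rectangular beam of width b_f.
M_n = T(d − a/2) = 120.6 × (33.7 − 0.657) = 3985.0 kip·in.
M_n = 3985.0/12 = 332.08 kip·ft.

M_n ≈ 332 kip·ft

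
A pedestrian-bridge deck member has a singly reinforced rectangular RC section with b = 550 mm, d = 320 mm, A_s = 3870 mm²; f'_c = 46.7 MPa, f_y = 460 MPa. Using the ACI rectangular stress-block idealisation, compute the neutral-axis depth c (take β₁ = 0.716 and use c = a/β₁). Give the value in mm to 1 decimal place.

c ≈ 113.9 mm

T = A_s f_y = 3870 × 460 = 1780200 N = 1780.2 kN.
Setting C = 0.85 f'_c a b equal to T: a = 1780200/(0.85 × 46.7 × 550) = 81.540 mm.
With β₁ = 0.716, c = a/β₁ = 81.540/0.716 = 113.9 mm.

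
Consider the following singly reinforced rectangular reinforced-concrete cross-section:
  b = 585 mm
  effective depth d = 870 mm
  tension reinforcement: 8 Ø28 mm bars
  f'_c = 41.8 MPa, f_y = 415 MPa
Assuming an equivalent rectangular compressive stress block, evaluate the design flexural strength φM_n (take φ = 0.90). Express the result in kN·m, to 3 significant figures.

φM_n ≈ 1510 kN·m

A_s = 8 × 616 = 4928 mm².
T = A_s f_y = 4928 × 415 = 2045120 N = 2045.12 kN.
From C = T: a = T/(0.85 f'_c b) = 2045120/(0.85 × 41.8 × 585) = 98.39 mm.
M_n = T(d − a/2) = 2045.12 kN × (870 − 49.195) mm = 1678.64 kN·m.
φM_n = 0.90 × 1678.64 = 1510.78 kN·m.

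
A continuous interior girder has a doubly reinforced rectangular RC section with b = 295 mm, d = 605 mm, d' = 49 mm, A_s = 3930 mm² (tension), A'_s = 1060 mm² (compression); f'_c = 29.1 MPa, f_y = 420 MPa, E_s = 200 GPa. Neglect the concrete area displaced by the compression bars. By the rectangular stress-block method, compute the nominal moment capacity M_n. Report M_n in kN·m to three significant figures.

Assume both tension and compression steel yield.
Net tension couple steel: A_s − A'_s = 2870 mm².
a = (A_s − A'_s) f_y / (0.85 f'_c b) = 1205400/(0.85 × 29.1 × 295) = 165.20 mm.
c = a/β₁ = 165.20/0.842 = 196.20 mm; ε'_s = 0.003(c − d')/c = 0.0023 ≥ f_y/E_s = 0.0021, so compression steel does yield.
M_n = (A_s − A'_s) f_y (d − a/2) + A'_s f_y (d − d') = [1205400 × (605 − 82.6) + 445200 × (605 − 49)] × 10⁻⁶ = 629.70 + 247.53 = 877.23 kN·m.

M_n ≈ 877 kN·m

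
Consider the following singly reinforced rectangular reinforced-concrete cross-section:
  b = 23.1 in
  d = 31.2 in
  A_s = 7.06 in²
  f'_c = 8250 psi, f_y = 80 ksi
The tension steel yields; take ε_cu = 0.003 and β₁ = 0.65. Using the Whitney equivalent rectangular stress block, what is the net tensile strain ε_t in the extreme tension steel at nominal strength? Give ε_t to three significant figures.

a = A_s f_y/(0.85 f'_c b) = 3.487 in.
β₁ = 0.65, so c = a/β₁ = 3.487/0.65 = 5.365 in.
From the linear strain diagram with ε_cu = 0.003: ε_t = 0.003 (d − c)/c = 0.003 × (31.2 − 5.365)/5.365 = 0.0144.
Since ε_t ≥ 0.005, the section is tension-controlled.

ε_t ≈ 0.0144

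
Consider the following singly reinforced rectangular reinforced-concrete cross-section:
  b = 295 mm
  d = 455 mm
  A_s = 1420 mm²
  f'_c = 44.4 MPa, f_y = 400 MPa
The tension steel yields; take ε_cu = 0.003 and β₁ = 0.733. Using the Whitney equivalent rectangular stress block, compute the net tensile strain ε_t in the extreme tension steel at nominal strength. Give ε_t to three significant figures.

a = A_s f_y/(0.85 f'_c b) = 51.02 mm.
β₁ = 0.733, so c = a/β₁ = 51.02/0.733 = 69.60 mm.
From the linear strain diagram with ε_cu = 0.003: ε_t = 0.003 (d − c)/c = 0.003 × (455 − 69.60)/69.60 = 0.0166.
Since ε_t ≥ 0.005, the section is tension-controlled.

ε_t ≈ 0.0166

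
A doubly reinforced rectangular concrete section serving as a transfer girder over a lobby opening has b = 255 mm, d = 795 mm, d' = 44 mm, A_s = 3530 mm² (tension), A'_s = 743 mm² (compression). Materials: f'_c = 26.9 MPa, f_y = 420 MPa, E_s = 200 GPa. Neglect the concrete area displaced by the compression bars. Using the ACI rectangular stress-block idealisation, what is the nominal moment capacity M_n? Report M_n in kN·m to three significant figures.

Assume both tension and compression steel yield.
Net tension couple steel: A_s − A'_s = 2787 mm².
a = (A_s − A'_s) f_y / (0.85 f'_c b) = 1170540/(0.85 × 26.9 × 255) = 200.76 mm.
c = a/β₁ = 200.76/0.85 = 236.19 mm; ε'_s = 0.003(c − d')/c = 0.0024 ≥ f_y/E_s = 0.0021, so compression steel does yield.
M_n = (A_s − A'_s) f_y (d − a/2) + A'_s f_y (d − d') = [1170540 × (795 − 100.38) + 312060 × (795 − 44)] × 10⁻⁶ = 813.08 + 234.36 = 1047.44 kN·m.

M_n ≈ 1050 kN·m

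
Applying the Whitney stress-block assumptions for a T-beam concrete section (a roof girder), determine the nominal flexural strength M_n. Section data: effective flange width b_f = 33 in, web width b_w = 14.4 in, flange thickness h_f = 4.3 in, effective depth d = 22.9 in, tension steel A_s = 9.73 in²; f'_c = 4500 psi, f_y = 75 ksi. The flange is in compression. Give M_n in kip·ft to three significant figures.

M_n ≈ 1200 kip·ft

Tension: T = A_s f_y = 9.73 × 75 = 729.75 kips.
Try a within the flange: a = T/(0.85 f'_c b_f) = 729.75/(0.85 × 4.5 × 33) = 5.781 in.
a = 5.781 > h_f = 4.3 in: the block extends into the web. Split into flange-overhang and web parts.
C_f = 0.85 f'_c (b_f − b_w) h_f = 0.85 × 4.5 × (33 − 14.4) × 4.3 = 305.9 kips.
Remaining web compression depth: a_w = (T − C_f)/(0.85 f'_c b_w) = (729.75 − 305.9)/(0.85 × 4.5 × 14.4) = 7.695 in.
M_n = C_f(d − h_f/2) + (T − C_f)(d − a_w/2) = 305.9 × (22.9 − 2.15) + 423.85 × (22.9 − 3.8475) = 6347.4 + 8075.4 = 14422.8 kip·in.
M_n = 14422.8/12 = 1201.90 kip·ft.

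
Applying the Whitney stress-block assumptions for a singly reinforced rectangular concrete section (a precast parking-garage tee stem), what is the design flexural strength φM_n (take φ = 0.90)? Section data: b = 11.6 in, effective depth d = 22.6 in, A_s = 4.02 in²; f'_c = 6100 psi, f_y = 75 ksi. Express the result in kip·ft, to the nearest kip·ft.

φM_n ≈ 454 kip·ft

T = A_s f_y = 4.02 × 75 = 301.5 kips.
a = T/(0.85 f'_c b) = 301.5/(0.85 × 6.1 × 11.6) = 5.013 in.
M_n = T(d − a/2) = 301.5 × (22.6 − 2.5065) = 6058.2 kip·in = 6058.2/12 = 504.85 kip·ft.
φM_n = 0.90 × 504.85 = 454.37 kip·ft.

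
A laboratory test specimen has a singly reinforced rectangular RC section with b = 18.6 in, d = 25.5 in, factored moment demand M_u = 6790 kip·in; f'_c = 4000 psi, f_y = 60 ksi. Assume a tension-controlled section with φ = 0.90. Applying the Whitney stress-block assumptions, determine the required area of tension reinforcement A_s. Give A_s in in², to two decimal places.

A_s ≈ 5.49 in²

M_n = M_u/φ = 6790/0.90 = 7544.44 kip·in.
From M_n = 0.85 f'_c a b (d − a/2):
a = d − √(d² − 2M_n/(0.85 f'_c b)) = 25.5 − √(25.5² − 2 × 7544.44/(0.85 × 4 × 18.6)) = 5.211 in.
A_s = 0.85 f'_c a b / f_y = 0.85 × 4 × 5.211 × 18.6 / 60 = 5.492 in².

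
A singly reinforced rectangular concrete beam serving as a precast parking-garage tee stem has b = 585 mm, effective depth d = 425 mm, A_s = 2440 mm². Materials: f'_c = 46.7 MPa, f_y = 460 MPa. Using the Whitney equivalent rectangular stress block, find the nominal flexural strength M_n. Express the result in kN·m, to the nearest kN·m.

M_n ≈ 450 kN·m

T = A_s f_y = 2440 × 460 = 1122400 N = 1122.4 kN.
From C = T: a = T/(0.85 f'_c b) = 1122400/(0.85 × 46.7 × 585) = 48.33 mm.
M_n = T(d − a/2) = 1122.4 kN × (425 − 24.165) mm = 449.90 kN·m.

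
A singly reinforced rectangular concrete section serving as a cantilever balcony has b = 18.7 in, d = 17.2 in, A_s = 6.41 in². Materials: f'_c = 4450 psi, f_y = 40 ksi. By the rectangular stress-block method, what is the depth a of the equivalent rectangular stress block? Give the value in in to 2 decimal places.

a ≈ 3.62 in

T = A_s f_y = 6.41 × 40 = 256.4 kips.
a = T/(0.85 f'_c b) = 256.4/(0.85 × 4.45 × 18.7) = 3.62 in.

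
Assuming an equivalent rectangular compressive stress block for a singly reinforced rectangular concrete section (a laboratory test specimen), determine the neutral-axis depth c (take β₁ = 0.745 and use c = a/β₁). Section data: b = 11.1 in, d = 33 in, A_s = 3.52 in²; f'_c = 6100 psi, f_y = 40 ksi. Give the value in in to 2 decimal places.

T = A_s f_y = 3.52 × 40 = 140.8 kips.
a = T/(0.85 f'_c b) = 140.8/(0.85 × 6.1 × 11.1) = 2.4464 in.
With β₁ = 0.745, c = a/β₁ = 2.4464/0.745 = 3.28 in.

c ≈ 3.28 in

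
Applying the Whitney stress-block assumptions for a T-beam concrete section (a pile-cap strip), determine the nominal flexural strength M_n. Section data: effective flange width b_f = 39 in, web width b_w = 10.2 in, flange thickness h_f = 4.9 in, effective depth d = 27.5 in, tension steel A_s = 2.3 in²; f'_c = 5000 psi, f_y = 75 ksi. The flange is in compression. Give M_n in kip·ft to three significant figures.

M_n ≈ 388 kip·ft

Tension: T = A_s f_y = 2.3 × 75 = 172.5 kips.
Try a within the flange: a = T/(0.85 f'_c b_f) = 172.5/(0.85 × 5 × 39) = 1.041 in.
Since a = 1.041 ≤ h_f = 4.9 in, the stress block lies entirely in the flange; analyse as a rectangular beam of width b_f.
M_n = T(d − a/2) = 172.5 × (27.5 − 0.5205) = 4654.0 kip·in.
M_n = 4654.0/12 = 387.83 kip·ft.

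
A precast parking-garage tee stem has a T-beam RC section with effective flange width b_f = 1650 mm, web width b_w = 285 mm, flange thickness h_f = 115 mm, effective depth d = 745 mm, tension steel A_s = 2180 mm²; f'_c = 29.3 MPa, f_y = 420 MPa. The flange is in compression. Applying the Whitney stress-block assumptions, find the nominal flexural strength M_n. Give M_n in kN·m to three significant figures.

M_n ≈ 672 kN·m

Tension: T = A_s f_y = 2180 × 420 = 915600 N.
Try a within the flange: a = T/(0.85 f'_c b_f) = 915600/(0.85 × 29.3 × 1650) = 22.28 mm.
Since a = 22.28 ≤ h_f = 115 mm, the stress block lies entirely in the flange; analyse as a rectangular beam of width b_f.
M_n = T(d − a/2) = 915600 × (745 − 11.14) = 671.92 × 10⁶ N·mm.
M_n = 671.92 kN·m.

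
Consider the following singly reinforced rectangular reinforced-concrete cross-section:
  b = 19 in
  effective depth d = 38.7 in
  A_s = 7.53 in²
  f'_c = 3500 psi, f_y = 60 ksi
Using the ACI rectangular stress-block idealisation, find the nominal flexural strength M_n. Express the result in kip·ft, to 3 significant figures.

T = A_s f_y = 7.53 × 60 = 451.8 kips.
a = T/(0.85 f'_c b) = 451.8/(0.85 × 3.5 × 19) = 7.993 in.
M_n = T(d − a/2) = 451.8 × (38.7 − 3.9965) = 15679.0 kip·in = 15679.0/12 = 1306.58 kip·ft.

M_n ≈ 1310 kip·ft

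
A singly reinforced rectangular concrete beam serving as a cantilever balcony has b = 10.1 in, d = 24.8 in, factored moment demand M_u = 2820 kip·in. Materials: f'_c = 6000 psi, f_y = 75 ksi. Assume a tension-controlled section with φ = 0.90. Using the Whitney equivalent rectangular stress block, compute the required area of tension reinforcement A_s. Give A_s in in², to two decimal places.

A_s ≈ 1.78 in²

M_n = M_u/φ = 2820/0.90 = 3133.33 kip·in.
From M_n = 0.85 f'_c a b (d − a/2):
a = d − √(d² − 2M_n/(0.85 f'_c b)) = 24.8 − √(24.8² − 2 × 3133.33/(0.85 × 6 × 10.1)) = 2.588 in.
A_s = 0.85 f'_c a b / f_y = 0.85 × 6 × 2.588 × 10.1 / 75 = 1.777 in².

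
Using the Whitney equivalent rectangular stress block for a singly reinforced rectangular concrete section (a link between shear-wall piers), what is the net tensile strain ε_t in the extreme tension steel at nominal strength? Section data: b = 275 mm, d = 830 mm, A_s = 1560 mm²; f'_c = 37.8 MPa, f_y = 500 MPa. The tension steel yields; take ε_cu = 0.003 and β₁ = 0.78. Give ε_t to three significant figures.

a = A_s f_y/(0.85 f'_c b) = 88.28 mm.
β₁ = 0.78, so c = a/β₁ = 88.28/0.78 = 113.18 mm.
From the linear strain diagram with ε_cu = 0.003: ε_t = 0.003 (d − c)/c = 0.003 × (830 − 113.18)/113.18 = 0.0190.
Since ε_t ≥ 0.005, the section is tension-controlled.

ε_t ≈ 0.0190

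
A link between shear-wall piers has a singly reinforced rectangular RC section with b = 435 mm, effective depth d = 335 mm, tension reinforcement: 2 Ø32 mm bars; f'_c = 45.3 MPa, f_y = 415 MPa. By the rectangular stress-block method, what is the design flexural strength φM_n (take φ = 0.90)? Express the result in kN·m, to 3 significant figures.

A_s = 2 × 804 = 1608 mm².
T = A_s f_y = 1608 × 415 = 667320 N = 667.32 kN.
From C = T: a = T/(0.85 f'_c b) = 667320/(0.85 × 45.3 × 435) = 39.84 mm.
M_n = T(d − a/2) = 667.32 kN × (335 − 19.92) mm = 210.26 kN·m.
φM_n = 0.90 × 210.26 = 189.23 kN·m.

φM_n ≈ 189 kN·m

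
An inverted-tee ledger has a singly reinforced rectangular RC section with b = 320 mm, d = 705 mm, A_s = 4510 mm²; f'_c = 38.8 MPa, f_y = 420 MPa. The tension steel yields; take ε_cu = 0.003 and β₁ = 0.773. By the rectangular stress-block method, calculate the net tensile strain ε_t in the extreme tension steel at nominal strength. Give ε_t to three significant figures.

a = A_s f_y/(0.85 f'_c b) = 179.48 mm.
β₁ = 0.773, so c = a/β₁ = 179.48/0.773 = 232.19 mm.
From the linear strain diagram with ε_cu = 0.003: ε_t = 0.003 (d − c)/c = 0.003 × (705 − 232.19)/232.19 = 0.00611.
Since ε_t ≥ 0.005, the section is tension-controlled.

ε_t ≈ 0.00611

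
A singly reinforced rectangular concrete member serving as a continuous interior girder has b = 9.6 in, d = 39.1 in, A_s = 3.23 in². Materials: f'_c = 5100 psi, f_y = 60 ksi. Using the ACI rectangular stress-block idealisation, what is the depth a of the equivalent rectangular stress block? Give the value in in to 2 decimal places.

T = A_s f_y = 3.23 × 60 = 193.8 kips.
a = T/(0.85 f'_c b) = 193.8/(0.85 × 5.1 × 9.6) = 4.66 in.

a ≈ 4.66 in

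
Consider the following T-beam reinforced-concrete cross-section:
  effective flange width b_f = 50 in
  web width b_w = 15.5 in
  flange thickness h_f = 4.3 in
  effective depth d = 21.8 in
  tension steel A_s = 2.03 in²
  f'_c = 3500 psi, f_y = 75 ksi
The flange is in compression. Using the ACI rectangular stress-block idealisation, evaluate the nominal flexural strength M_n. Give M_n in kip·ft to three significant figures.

Tension: T = A_s f_y = 2.03 × 75 = 152.25 kips.
Try a within the flange: a = T/(0.85 f'_c b_f) = 152.25/(0.85 × 3.5 × 50) = 1.024 in.
Since a = 1.024 ≤ h_f = 4.3 in, the stress block lies entirely in the flange; analyse as a rectangular beam of width b_f.
M_n = T(d − a/2) = 152.25 × (21.8 − 0.512) = 3241.1 kip·in.
M_n = 3241.1/12 = 270.09 kip·ft.

M_n ≈ 270 kip·ft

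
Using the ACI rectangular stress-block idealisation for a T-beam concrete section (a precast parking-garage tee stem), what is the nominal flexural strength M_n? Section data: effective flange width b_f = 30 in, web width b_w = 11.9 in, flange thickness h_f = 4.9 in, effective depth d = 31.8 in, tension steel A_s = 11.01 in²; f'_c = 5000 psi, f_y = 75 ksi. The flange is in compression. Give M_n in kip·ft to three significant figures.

M_n ≈ 1950 kip·ft

Tension: T = A_s f_y = 11.01 × 75 = 825.75 kips.
Try a within the flange: a = T/(0.85 f'_c b_f) = 825.75/(0.85 × 5 × 30) = 6.476 in.
a = 6.476 > h_f = 4.9 in: the block extends into the web. Split into flange-overhang and web parts.
C_f = 0.85 f'_c (b_f − b_w) h_f = 0.85 × 5 × (30 − 11.9) × 4.9 = 376.9 kips.
Remaining web compression depth: a_w = (T − C_f)/(0.85 f'_c b_w) = (825.75 − 376.9)/(0.85 × 5 × 11.9) = 8.875 in.
M_n = C_f(d − h_f/2) + (T − C_f)(d − a_w/2) = 376.9 × (31.8 − 2.45) + 448.85 × (31.8 − 4.4375) = 11062.0 + 12281.7 = 23343.7 kip·in.
M_n = 23343.7/12 = 1945.31 kip·ft.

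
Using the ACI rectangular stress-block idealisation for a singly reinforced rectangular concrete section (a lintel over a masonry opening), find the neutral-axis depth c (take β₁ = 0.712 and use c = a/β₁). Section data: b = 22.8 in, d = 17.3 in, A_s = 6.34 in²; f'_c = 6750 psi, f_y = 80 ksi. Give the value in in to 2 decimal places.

T = A_s f_y = 6.34 × 80 = 507.2 kips.
a = T/(0.85 f'_c b) = 507.2/(0.85 × 6.75 × 22.8) = 3.8772 in.
With β₁ = 0.712, c = a/β₁ = 3.8772/0.712 = 5.45 in.

c ≈ 5.45 in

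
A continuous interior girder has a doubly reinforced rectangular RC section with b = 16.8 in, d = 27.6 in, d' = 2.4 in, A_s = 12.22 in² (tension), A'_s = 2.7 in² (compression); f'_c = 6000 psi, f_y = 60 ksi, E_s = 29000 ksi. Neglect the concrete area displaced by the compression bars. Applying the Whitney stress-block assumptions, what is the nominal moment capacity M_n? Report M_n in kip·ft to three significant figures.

Assume both steels yield.
a = (A_s − A'_s) f_y/(0.85 f'_c b) = (12.22 − 2.7) × 60/(0.85 × 6 × 16.8) = 6.667 in.
c = a/β₁ = 6.667/0.75 = 8.889 in; ε'_s = 0.003(c − d')/c = 0.0022 ≥ ε_y = 0.0021, so the compression steel yields.
M_n = (A_s − A'_s) f_y (d − a/2) + A'_s f_y (d − d') = 571.2 × (27.6 − 3.3335) + 162 × (27.6 − 2.4) = 13861.0 + 4082.4 = 17943.4 kip·in = 17943.4/12 = 1495.28 kip·ft.

M_n ≈ 1500 kip·ft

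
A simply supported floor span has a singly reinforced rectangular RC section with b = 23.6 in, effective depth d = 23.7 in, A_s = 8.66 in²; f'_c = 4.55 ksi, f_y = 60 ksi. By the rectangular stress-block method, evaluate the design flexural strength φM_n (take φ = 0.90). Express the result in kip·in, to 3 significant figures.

φM_n ≈ 9750 kip·in

T = A_s f_y = 8.66 × 60 = 519.6 kips.
a = T/(0.85 f'_c b) = 519.6/(0.85 × 4.55 × 23.6) = 5.693 in.
M_n = T(d − a/2) = 519.6 × (23.7 − 2.8465) = 10835.5 kip·in.
φM_n = 0.90 × 10835.5 = 9752.0 kip·in.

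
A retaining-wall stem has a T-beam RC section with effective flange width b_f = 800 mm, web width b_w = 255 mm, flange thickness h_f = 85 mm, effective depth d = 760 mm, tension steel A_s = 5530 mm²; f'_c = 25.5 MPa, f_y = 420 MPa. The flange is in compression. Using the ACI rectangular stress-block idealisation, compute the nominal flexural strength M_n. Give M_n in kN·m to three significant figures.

Tension: T = A_s f_y = 5530 × 420 = 2322600 N.
Try a within the flange: a = T/(0.85 f'_c b_f) = 2322600/(0.85 × 25.5 × 800) = 133.94 mm.
a = 133.94 > h_f = 85 mm: the block extends into the web. Split into flange-overhang and web parts.
C_f = 0.85 f'_c (b_f − b_w) h_f = 0.85 × 25.5 × (800 − 255) × 85 = 1004094 N.
Remaining web compression depth: a_w = (T − C_f)/(0.85 f'_c b_w) = (2322600 − 1004094)/(0.85 × 25.5 × 255) = 238.55 mm.
M_n = C_f(d − h_f/2) + (T − C_f)(d − a_w/2) = 1004094 × (760 − 42.5) + 1318506 × (760 − 119.275) = 720.44 + 844.80 = 1565.24 × 10⁶ N·mm.
M_n = 1565.24 kN·m.

M_n ≈ 1570 kN·m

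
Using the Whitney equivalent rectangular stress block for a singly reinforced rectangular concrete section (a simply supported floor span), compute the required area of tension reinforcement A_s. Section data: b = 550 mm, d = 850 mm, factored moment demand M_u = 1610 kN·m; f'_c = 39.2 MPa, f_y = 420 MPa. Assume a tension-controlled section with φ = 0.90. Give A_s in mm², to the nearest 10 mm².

A_s ≈ 5400 mm²

M_n = M_u/φ = 1610/0.90 = 1788.89 kN·m.
With M_n = 0.85 f'_c a b (d − a/2), solve the quadratic for a:
a = d − √(d² − 2M_n/(0.85 f'_c b)) = 850 − √(850² − 2 × 1788.89×10⁶/(0.85 × 39.2 × 550)) = 123.87 mm.
A_s = 0.85 f'_c a b / f_y = 0.85 × 39.2 × 123.87 × 550 / 420 = 5404.9 mm².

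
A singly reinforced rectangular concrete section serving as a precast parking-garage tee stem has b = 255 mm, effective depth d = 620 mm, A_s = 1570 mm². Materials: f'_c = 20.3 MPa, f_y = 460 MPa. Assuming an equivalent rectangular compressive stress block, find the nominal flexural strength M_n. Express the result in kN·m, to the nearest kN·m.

M_n ≈ 388 kN·m

T = A_s f_y = 1570 × 460 = 722200 N = 722.2 kN.
From C = T: a = T/(0.85 f'_c b) = 722200/(0.85 × 20.3 × 255) = 164.14 mm.
M_n = T(d − a/2) = 722.2 kN × (620 − 82.07) mm = 388.49 kN·m.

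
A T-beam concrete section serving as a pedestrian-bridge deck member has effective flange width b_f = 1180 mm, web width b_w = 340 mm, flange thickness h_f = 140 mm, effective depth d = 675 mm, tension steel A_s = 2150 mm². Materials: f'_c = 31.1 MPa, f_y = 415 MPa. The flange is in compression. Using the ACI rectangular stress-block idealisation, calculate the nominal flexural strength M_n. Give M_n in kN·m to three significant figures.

Tension: T = A_s f_y = 2150 × 415 = 892250 N.
Try a within the flange: a = T/(0.85 f'_c b_f) = 892250/(0.85 × 31.1 × 1180) = 28.60 mm.
Since a = 28.60 ≤ h_f = 140 mm, the stress block lies entirely in the flange; analyse as a rectangular beam of width b_f.
M_n = T(d − a/2) = 892250 × (675 − 14.3) = 589.51 × 10⁶ N·mm.
M_n = 589.51 kN·m.

M_n ≈ 590 kN·m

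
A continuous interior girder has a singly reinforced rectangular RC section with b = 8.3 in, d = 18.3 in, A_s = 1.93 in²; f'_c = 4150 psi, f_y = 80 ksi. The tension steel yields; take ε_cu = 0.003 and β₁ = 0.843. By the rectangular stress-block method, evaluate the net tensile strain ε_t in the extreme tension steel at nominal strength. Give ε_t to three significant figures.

a = A_s f_y/(0.85 f'_c b) = 5.274 in.
β₁ = 0.843, so c = a/β₁ = 5.274/0.843 = 6.256 in.
From the linear strain diagram with ε_cu = 0.003: ε_t = 0.003 (d − c)/c = 0.003 × (18.3 − 6.256)/6.256 = 0.00578.
Since ε_t ≥ 0.005, the section is tension-controlled.

ε_t ≈ 0.00578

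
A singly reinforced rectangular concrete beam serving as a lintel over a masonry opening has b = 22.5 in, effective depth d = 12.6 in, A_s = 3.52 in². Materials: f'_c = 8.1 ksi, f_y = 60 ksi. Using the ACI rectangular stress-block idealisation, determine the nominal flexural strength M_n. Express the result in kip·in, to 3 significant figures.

M_n ≈ 2520 kip·in

T = A_s f_y = 3.52 × 60 = 211.2 kips.
a = T/(0.85 f'_c b) = 211.2/(0.85 × 8.1 × 22.5) = 1.363 in.
M_n = T(d − a/2) = 211.2 × (12.6 − 0.6815) = 2517.2 kip·in.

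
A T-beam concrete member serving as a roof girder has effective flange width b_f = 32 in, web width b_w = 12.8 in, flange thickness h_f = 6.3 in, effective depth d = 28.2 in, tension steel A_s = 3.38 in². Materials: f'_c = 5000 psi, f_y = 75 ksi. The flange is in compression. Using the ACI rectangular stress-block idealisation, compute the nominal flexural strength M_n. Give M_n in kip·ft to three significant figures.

M_n ≈ 576 kip·ft

Tension: T = A_s f_y = 3.38 × 75 = 253.5 kips.
Try a within the flange: a = T/(0.85 f'_c b_f) = 253.5/(0.85 × 5 × 32) = 1.864 in.
Since a = 1.864 ≤ h_f = 6.3 in, the stress block lies entirely in the flange; analyse as a rectangular beam of width b_f.
M_n = T(d − a/2) = 253.5 × (28.2 − 0.932) = 6912.4 kip·in.
M_n = 6912.4/12 = 576.03 kip·ft.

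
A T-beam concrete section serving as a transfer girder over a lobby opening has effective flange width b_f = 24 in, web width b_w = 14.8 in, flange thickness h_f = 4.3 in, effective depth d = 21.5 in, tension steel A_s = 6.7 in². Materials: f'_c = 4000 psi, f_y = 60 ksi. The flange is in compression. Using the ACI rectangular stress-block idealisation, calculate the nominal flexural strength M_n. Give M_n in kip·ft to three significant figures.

Tension: T = A_s f_y = 6.7 × 60 = 402 kips.
Try a within the flange: a = T/(0.85 f'_c b_f) = 402/(0.85 × 4 × 24) = 4.926 in.
a = 4.926 > h_f = 4.3 in: the block extends into the web. Split into flange-overhang and web parts.
C_f = 0.85 f'_c (b_f − b_w) h_f = 0.85 × 4 × (24 − 14.8) × 4.3 = 134.5 kips.
Remaining web compression depth: a_w = (T − C_f)/(0.85 f'_c b_w) = (402 − 134.5)/(0.85 × 4 × 14.8) = 5.316 in.
M_n = C_f(d − h_f/2) + (T − C_f)(d − a_w/2) = 134.5 × (21.5 − 2.15) + 267.5 × (21.5 − 2.658) = 2602.6 + 5040.2 = 7642.8 kip·in.
M_n = 7642.8/12 = 636.90 kip·ft.

M_n ≈ 637 kip·ft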